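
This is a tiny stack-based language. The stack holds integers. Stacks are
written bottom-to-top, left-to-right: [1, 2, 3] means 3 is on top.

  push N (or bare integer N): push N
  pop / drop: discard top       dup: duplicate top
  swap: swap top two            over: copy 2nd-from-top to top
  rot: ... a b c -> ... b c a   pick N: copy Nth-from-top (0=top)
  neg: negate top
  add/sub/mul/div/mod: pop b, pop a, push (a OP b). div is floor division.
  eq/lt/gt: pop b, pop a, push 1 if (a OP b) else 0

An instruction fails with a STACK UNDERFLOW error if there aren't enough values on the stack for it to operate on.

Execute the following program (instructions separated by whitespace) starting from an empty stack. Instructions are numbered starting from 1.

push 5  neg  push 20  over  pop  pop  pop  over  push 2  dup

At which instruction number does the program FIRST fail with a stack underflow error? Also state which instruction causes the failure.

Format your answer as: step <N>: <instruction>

Answer: step 8: over

Derivation:
Step 1 ('push 5'): stack = [5], depth = 1
Step 2 ('neg'): stack = [-5], depth = 1
Step 3 ('push 20'): stack = [-5, 20], depth = 2
Step 4 ('over'): stack = [-5, 20, -5], depth = 3
Step 5 ('pop'): stack = [-5, 20], depth = 2
Step 6 ('pop'): stack = [-5], depth = 1
Step 7 ('pop'): stack = [], depth = 0
Step 8 ('over'): needs 2 value(s) but depth is 0 — STACK UNDERFLOW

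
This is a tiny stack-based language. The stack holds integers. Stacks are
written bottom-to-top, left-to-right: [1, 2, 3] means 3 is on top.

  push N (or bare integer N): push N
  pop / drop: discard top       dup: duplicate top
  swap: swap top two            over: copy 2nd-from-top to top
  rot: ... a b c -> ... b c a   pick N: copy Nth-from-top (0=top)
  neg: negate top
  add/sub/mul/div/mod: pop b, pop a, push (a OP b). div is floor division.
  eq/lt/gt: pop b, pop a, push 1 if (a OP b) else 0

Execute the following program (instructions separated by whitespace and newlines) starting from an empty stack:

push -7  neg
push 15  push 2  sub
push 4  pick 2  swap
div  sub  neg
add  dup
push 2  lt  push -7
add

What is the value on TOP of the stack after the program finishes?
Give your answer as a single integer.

Answer: -6

Derivation:
After 'push -7': [-7]
After 'neg': [7]
After 'push 15': [7, 15]
After 'push 2': [7, 15, 2]
After 'sub': [7, 13]
After 'push 4': [7, 13, 4]
After 'pick 2': [7, 13, 4, 7]
After 'swap': [7, 13, 7, 4]
After 'div': [7, 13, 1]
After 'sub': [7, 12]
After 'neg': [7, -12]
After 'add': [-5]
After 'dup': [-5, -5]
After 'push 2': [-5, -5, 2]
After 'lt': [-5, 1]
After 'push -7': [-5, 1, -7]
After 'add': [-5, -6]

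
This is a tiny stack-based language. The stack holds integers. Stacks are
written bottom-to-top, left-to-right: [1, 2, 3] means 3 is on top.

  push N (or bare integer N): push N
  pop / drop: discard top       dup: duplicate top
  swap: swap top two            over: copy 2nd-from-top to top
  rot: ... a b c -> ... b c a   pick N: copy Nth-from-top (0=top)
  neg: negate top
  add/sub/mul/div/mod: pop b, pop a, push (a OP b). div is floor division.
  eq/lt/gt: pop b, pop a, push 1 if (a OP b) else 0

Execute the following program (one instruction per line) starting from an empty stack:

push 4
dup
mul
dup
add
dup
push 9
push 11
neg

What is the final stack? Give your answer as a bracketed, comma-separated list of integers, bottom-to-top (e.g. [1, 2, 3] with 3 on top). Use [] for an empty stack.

After 'push 4': [4]
After 'dup': [4, 4]
After 'mul': [16]
After 'dup': [16, 16]
After 'add': [32]
After 'dup': [32, 32]
After 'push 9': [32, 32, 9]
After 'push 11': [32, 32, 9, 11]
After 'neg': [32, 32, 9, -11]

Answer: [32, 32, 9, -11]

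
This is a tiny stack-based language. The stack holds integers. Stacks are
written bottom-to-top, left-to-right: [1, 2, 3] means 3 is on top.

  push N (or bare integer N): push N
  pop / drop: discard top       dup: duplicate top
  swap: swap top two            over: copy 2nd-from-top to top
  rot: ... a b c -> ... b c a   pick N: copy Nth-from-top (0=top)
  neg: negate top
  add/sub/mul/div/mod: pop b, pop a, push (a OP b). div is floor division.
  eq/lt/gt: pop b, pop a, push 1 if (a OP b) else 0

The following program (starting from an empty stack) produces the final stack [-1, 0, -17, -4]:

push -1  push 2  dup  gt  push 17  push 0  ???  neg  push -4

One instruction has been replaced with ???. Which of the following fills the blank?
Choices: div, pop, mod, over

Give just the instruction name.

Stack before ???: [-1, 0, 17, 0]
Stack after ???:  [-1, 0, 17]
Checking each choice:
  div: division by zero
  pop: MATCH
  mod: modulo by zero
  over: produces [-1, 0, 17, 0, -17, -4]


Answer: pop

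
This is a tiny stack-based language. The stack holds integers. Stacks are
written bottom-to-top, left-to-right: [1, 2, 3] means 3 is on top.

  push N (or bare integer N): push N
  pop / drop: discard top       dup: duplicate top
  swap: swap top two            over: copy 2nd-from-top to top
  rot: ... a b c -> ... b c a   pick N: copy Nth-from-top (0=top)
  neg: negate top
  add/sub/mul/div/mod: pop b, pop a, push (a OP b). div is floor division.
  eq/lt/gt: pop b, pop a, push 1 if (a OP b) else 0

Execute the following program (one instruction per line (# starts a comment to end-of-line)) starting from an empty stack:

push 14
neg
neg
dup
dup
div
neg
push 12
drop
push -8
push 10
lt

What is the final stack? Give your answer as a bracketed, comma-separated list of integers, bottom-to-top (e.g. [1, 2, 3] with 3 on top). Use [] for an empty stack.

Answer: [14, -1, 1]

Derivation:
After 'push 14': [14]
After 'neg': [-14]
After 'neg': [14]
After 'dup': [14, 14]
After 'dup': [14, 14, 14]
After 'div': [14, 1]
After 'neg': [14, -1]
After 'push 12': [14, -1, 12]
After 'drop': [14, -1]
After 'push -8': [14, -1, -8]
After 'push 10': [14, -1, -8, 10]
After 'lt': [14, -1, 1]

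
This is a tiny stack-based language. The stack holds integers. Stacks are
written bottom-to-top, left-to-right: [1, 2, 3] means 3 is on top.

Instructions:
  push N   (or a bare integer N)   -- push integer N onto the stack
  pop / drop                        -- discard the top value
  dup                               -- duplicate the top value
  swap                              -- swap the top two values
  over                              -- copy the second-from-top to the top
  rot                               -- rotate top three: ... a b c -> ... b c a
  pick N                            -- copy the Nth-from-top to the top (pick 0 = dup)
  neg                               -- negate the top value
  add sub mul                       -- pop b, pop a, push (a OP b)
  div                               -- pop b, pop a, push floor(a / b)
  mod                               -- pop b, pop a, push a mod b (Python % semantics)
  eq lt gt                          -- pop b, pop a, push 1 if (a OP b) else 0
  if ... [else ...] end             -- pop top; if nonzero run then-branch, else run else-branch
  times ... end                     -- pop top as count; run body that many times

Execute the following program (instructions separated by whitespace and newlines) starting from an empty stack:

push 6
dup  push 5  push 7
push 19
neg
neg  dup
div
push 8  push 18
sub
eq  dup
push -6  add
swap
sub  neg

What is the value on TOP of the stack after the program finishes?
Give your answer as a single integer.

After 'push 6': [6]
After 'dup': [6, 6]
After 'push 5': [6, 6, 5]
After 'push 7': [6, 6, 5, 7]
After 'push 19': [6, 6, 5, 7, 19]
After 'neg': [6, 6, 5, 7, -19]
After 'neg': [6, 6, 5, 7, 19]
After 'dup': [6, 6, 5, 7, 19, 19]
After 'div': [6, 6, 5, 7, 1]
After 'push 8': [6, 6, 5, 7, 1, 8]
After 'push 18': [6, 6, 5, 7, 1, 8, 18]
After 'sub': [6, 6, 5, 7, 1, -10]
After 'eq': [6, 6, 5, 7, 0]
After 'dup': [6, 6, 5, 7, 0, 0]
After 'push -6': [6, 6, 5, 7, 0, 0, -6]
After 'add': [6, 6, 5, 7, 0, -6]
After 'swap': [6, 6, 5, 7, -6, 0]
After 'sub': [6, 6, 5, 7, -6]
After 'neg': [6, 6, 5, 7, 6]

Answer: 6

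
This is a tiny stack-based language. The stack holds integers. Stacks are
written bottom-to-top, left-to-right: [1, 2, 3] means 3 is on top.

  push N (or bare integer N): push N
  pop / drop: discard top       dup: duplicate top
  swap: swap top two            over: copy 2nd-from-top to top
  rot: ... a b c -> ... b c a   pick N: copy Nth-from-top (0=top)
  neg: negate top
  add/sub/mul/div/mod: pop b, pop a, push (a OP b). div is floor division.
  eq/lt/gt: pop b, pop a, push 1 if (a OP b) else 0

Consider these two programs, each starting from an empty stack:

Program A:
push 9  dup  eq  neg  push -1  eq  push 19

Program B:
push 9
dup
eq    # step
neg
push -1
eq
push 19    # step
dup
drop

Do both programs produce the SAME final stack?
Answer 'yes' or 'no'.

Program A trace:
  After 'push 9': [9]
  After 'dup': [9, 9]
  After 'eq': [1]
  After 'neg': [-1]
  After 'push -1': [-1, -1]
  After 'eq': [1]
  After 'push 19': [1, 19]
Program A final stack: [1, 19]

Program B trace:
  After 'push 9': [9]
  After 'dup': [9, 9]
  After 'eq': [1]
  After 'neg': [-1]
  After 'push -1': [-1, -1]
  After 'eq': [1]
  After 'push 19': [1, 19]
  After 'dup': [1, 19, 19]
  After 'drop': [1, 19]
Program B final stack: [1, 19]
Same: yes

Answer: yes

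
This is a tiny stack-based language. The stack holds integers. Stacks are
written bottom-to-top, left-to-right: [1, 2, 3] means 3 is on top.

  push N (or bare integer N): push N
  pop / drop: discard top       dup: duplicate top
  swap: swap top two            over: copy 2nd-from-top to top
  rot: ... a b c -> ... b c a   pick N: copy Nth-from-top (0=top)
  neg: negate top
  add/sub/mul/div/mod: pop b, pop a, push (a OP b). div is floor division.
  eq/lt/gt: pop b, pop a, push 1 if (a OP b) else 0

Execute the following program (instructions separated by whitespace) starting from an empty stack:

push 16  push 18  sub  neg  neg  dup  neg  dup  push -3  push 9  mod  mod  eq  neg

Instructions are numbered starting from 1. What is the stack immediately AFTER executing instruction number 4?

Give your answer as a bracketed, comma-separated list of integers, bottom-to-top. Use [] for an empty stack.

Step 1 ('push 16'): [16]
Step 2 ('push 18'): [16, 18]
Step 3 ('sub'): [-2]
Step 4 ('neg'): [2]

Answer: [2]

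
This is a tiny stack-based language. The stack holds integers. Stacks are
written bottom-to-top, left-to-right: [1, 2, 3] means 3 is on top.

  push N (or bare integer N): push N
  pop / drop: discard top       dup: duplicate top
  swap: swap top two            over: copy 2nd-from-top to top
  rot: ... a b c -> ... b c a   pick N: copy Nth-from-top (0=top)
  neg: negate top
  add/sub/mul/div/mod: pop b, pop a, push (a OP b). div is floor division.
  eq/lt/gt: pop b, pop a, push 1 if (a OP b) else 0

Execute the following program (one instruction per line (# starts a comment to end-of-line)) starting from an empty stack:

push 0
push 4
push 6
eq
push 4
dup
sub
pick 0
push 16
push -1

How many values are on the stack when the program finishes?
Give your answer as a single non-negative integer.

Answer: 6

Derivation:
After 'push 0': stack = [0] (depth 1)
After 'push 4': stack = [0, 4] (depth 2)
After 'push 6': stack = [0, 4, 6] (depth 3)
After 'eq': stack = [0, 0] (depth 2)
After 'push 4': stack = [0, 0, 4] (depth 3)
After 'dup': stack = [0, 0, 4, 4] (depth 4)
After 'sub': stack = [0, 0, 0] (depth 3)
After 'pick 0': stack = [0, 0, 0, 0] (depth 4)
After 'push 16': stack = [0, 0, 0, 0, 16] (depth 5)
After 'push -1': stack = [0, 0, 0, 0, 16, -1] (depth 6)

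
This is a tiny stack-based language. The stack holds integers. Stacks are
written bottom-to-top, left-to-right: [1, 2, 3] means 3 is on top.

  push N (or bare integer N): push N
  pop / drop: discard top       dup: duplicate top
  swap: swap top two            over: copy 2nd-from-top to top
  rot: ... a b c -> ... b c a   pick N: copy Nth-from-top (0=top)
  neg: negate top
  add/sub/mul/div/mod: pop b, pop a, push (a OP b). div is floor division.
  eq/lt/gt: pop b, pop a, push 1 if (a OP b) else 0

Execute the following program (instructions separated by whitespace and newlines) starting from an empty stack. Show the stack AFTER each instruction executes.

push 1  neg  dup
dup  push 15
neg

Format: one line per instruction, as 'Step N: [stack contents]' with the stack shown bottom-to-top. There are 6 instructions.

Step 1: [1]
Step 2: [-1]
Step 3: [-1, -1]
Step 4: [-1, -1, -1]
Step 5: [-1, -1, -1, 15]
Step 6: [-1, -1, -1, -15]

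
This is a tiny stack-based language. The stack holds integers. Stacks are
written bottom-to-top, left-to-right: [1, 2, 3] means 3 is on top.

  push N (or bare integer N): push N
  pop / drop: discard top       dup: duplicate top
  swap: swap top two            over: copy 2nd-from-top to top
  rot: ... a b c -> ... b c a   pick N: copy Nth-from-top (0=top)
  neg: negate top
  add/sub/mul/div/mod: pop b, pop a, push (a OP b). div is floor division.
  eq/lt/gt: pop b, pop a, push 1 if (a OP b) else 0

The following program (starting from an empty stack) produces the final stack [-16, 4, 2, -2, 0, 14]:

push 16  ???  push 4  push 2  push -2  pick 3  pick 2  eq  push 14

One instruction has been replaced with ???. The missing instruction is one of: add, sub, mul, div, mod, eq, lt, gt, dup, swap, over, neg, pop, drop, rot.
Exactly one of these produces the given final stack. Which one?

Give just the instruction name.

Answer: neg

Derivation:
Stack before ???: [16]
Stack after ???:  [-16]
The instruction that transforms [16] -> [-16] is: neg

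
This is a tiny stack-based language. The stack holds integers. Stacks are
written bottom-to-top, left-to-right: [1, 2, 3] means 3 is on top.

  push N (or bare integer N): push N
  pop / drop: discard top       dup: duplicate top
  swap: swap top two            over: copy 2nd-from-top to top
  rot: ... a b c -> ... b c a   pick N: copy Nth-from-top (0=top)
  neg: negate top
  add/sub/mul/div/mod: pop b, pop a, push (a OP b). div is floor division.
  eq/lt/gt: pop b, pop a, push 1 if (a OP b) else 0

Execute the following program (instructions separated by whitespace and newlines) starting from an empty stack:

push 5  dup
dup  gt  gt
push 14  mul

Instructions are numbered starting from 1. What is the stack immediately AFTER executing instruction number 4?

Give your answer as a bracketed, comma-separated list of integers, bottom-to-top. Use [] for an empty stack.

Step 1 ('push 5'): [5]
Step 2 ('dup'): [5, 5]
Step 3 ('dup'): [5, 5, 5]
Step 4 ('gt'): [5, 0]

Answer: [5, 0]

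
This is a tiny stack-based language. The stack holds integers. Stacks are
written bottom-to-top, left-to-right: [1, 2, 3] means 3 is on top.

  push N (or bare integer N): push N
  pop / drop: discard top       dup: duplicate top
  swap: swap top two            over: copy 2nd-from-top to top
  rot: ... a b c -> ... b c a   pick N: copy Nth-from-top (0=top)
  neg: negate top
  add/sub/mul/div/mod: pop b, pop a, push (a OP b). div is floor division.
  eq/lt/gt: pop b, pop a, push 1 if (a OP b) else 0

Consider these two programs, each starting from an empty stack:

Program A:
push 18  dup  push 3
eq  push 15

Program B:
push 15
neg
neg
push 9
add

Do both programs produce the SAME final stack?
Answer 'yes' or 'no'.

Answer: no

Derivation:
Program A trace:
  After 'push 18': [18]
  After 'dup': [18, 18]
  After 'push 3': [18, 18, 3]
  After 'eq': [18, 0]
  After 'push 15': [18, 0, 15]
Program A final stack: [18, 0, 15]

Program B trace:
  After 'push 15': [15]
  After 'neg': [-15]
  After 'neg': [15]
  After 'push 9': [15, 9]
  After 'add': [24]
Program B final stack: [24]
Same: no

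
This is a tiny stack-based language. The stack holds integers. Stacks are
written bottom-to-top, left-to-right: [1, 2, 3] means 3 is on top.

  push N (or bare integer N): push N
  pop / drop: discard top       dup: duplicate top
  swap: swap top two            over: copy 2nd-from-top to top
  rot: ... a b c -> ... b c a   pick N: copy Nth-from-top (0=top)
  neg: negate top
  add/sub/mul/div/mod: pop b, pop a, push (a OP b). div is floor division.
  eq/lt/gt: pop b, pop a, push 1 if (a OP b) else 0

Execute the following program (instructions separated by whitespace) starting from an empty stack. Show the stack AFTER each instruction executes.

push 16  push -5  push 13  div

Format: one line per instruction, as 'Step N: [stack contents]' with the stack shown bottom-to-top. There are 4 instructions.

Step 1: [16]
Step 2: [16, -5]
Step 3: [16, -5, 13]
Step 4: [16, -1]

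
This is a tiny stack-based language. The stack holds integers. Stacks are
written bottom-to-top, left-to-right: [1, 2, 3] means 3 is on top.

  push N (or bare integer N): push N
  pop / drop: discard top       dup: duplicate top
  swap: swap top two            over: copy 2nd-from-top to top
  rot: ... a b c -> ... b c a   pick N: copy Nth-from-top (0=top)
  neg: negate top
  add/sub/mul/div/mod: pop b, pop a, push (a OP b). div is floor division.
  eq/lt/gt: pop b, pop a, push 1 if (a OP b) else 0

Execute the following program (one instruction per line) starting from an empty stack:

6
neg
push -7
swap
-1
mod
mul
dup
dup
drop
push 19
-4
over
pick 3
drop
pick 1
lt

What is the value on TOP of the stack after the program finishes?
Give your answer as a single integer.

After 'push 6': [6]
After 'neg': [-6]
After 'push -7': [-6, -7]
After 'swap': [-7, -6]
After 'push -1': [-7, -6, -1]
After 'mod': [-7, 0]
After 'mul': [0]
After 'dup': [0, 0]
After 'dup': [0, 0, 0]
After 'drop': [0, 0]
After 'push 19': [0, 0, 19]
After 'push -4': [0, 0, 19, -4]
After 'over': [0, 0, 19, -4, 19]
After 'pick 3': [0, 0, 19, -4, 19, 0]
After 'drop': [0, 0, 19, -4, 19]
After 'pick 1': [0, 0, 19, -4, 19, -4]
After 'lt': [0, 0, 19, -4, 0]

Answer: 0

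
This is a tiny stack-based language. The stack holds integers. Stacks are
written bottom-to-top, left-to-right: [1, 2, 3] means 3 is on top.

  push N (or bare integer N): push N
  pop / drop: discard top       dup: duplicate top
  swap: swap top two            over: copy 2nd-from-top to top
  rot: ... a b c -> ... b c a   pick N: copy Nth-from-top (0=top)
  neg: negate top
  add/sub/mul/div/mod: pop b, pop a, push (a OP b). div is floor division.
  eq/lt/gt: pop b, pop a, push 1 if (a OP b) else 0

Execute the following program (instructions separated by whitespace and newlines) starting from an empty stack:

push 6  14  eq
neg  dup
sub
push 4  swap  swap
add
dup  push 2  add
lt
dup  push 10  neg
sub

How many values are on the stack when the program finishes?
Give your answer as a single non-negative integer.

After 'push 6': stack = [6] (depth 1)
After 'push 14': stack = [6, 14] (depth 2)
After 'eq': stack = [0] (depth 1)
After 'neg': stack = [0] (depth 1)
After 'dup': stack = [0, 0] (depth 2)
After 'sub': stack = [0] (depth 1)
After 'push 4': stack = [0, 4] (depth 2)
After 'swap': stack = [4, 0] (depth 2)
After 'swap': stack = [0, 4] (depth 2)
After 'add': stack = [4] (depth 1)
After 'dup': stack = [4, 4] (depth 2)
After 'push 2': stack = [4, 4, 2] (depth 3)
After 'add': stack = [4, 6] (depth 2)
After 'lt': stack = [1] (depth 1)
After 'dup': stack = [1, 1] (depth 2)
After 'push 10': stack = [1, 1, 10] (depth 3)
After 'neg': stack = [1, 1, -10] (depth 3)
After 'sub': stack = [1, 11] (depth 2)

Answer: 2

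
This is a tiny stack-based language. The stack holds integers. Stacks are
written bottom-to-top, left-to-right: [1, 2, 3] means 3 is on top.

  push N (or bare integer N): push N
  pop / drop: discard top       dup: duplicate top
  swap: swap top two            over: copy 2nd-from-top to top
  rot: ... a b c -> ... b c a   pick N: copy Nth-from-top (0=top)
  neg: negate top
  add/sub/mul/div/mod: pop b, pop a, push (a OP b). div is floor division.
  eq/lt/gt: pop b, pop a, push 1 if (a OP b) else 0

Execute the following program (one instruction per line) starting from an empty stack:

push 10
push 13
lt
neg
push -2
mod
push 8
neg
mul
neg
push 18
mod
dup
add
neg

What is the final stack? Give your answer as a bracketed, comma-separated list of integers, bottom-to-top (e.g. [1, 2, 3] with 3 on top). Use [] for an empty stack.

After 'push 10': [10]
After 'push 13': [10, 13]
After 'lt': [1]
After 'neg': [-1]
After 'push -2': [-1, -2]
After 'mod': [-1]
After 'push 8': [-1, 8]
After 'neg': [-1, -8]
After 'mul': [8]
After 'neg': [-8]
After 'push 18': [-8, 18]
After 'mod': [10]
After 'dup': [10, 10]
After 'add': [20]
After 'neg': [-20]

Answer: [-20]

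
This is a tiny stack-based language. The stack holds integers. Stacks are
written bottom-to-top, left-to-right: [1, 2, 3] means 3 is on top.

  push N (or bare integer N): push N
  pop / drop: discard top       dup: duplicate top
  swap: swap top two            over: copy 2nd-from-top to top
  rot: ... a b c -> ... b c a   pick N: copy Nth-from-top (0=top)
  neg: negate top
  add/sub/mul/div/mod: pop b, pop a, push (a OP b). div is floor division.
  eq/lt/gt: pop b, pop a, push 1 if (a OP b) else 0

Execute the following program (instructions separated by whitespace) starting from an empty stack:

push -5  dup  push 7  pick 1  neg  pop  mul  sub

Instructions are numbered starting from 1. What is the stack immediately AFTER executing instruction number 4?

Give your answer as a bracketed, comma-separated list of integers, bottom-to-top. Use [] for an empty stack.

Answer: [-5, -5, 7, -5]

Derivation:
Step 1 ('push -5'): [-5]
Step 2 ('dup'): [-5, -5]
Step 3 ('push 7'): [-5, -5, 7]
Step 4 ('pick 1'): [-5, -5, 7, -5]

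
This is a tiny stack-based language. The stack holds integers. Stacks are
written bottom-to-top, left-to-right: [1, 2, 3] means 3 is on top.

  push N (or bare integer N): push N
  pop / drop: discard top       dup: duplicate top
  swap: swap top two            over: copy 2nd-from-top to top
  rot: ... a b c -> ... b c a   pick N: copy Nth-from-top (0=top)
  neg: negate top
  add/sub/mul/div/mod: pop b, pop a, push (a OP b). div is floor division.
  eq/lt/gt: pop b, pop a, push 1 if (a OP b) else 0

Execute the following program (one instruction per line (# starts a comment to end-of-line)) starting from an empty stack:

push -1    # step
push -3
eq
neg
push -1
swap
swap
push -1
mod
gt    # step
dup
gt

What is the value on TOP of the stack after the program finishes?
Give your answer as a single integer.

Answer: 0

Derivation:
After 'push -1': [-1]
After 'push -3': [-1, -3]
After 'eq': [0]
After 'neg': [0]
After 'push -1': [0, -1]
After 'swap': [-1, 0]
After 'swap': [0, -1]
After 'push -1': [0, -1, -1]
After 'mod': [0, 0]
After 'gt': [0]
After 'dup': [0, 0]
After 'gt': [0]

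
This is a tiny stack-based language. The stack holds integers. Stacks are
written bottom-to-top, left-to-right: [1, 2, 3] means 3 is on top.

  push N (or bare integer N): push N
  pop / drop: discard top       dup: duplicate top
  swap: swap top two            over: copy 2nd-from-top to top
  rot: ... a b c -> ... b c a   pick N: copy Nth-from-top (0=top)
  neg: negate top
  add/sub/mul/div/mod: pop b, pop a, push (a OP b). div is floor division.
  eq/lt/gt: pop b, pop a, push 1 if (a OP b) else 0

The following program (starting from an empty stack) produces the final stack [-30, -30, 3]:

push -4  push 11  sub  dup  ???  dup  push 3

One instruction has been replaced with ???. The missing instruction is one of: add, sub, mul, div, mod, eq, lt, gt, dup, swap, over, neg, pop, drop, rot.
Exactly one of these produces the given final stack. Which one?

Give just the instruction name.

Answer: add

Derivation:
Stack before ???: [-15, -15]
Stack after ???:  [-30]
The instruction that transforms [-15, -15] -> [-30] is: add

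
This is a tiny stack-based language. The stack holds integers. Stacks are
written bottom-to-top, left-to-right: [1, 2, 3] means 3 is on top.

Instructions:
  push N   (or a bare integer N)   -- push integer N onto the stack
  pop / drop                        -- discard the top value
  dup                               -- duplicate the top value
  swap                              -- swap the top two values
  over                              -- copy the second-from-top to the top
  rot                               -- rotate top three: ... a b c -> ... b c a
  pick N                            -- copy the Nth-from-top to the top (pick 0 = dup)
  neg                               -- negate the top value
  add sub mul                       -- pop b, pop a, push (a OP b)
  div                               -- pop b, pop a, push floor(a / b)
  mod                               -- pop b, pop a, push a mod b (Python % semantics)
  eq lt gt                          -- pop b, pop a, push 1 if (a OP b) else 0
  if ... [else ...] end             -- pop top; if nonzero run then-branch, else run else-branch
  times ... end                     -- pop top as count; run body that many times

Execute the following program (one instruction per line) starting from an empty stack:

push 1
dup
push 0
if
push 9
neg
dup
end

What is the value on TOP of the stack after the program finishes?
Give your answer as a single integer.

Answer: 1

Derivation:
After 'push 1': [1]
After 'dup': [1, 1]
After 'push 0': [1, 1, 0]
After 'if': [1, 1]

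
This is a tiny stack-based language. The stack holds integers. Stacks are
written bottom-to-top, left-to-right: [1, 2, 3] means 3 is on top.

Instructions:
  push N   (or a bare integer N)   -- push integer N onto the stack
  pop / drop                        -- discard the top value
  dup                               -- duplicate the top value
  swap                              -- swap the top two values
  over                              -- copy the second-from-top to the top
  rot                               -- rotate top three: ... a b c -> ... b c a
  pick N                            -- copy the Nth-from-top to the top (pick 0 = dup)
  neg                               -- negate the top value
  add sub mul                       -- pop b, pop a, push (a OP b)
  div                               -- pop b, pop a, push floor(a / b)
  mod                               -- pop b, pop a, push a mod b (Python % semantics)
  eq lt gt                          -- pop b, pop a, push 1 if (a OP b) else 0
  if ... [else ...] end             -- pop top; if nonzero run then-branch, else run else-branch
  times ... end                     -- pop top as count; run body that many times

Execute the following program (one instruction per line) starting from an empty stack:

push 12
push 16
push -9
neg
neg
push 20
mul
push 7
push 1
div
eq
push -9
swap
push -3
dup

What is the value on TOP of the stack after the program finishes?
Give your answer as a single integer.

Answer: -3

Derivation:
After 'push 12': [12]
After 'push 16': [12, 16]
After 'push -9': [12, 16, -9]
After 'neg': [12, 16, 9]
After 'neg': [12, 16, -9]
After 'push 20': [12, 16, -9, 20]
After 'mul': [12, 16, -180]
After 'push 7': [12, 16, -180, 7]
After 'push 1': [12, 16, -180, 7, 1]
After 'div': [12, 16, -180, 7]
After 'eq': [12, 16, 0]
After 'push -9': [12, 16, 0, -9]
After 'swap': [12, 16, -9, 0]
After 'push -3': [12, 16, -9, 0, -3]
After 'dup': [12, 16, -9, 0, -3, -3]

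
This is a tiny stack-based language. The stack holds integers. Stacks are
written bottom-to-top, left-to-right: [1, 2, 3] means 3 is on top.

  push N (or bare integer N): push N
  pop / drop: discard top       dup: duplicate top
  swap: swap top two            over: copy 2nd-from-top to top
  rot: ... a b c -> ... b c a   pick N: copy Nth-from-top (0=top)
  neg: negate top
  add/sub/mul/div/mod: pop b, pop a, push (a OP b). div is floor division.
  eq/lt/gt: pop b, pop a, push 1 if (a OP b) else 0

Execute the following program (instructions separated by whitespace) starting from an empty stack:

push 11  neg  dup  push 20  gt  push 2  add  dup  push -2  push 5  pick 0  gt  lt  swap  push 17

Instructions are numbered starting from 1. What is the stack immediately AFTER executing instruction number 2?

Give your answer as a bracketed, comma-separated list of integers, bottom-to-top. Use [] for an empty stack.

Step 1 ('push 11'): [11]
Step 2 ('neg'): [-11]

Answer: [-11]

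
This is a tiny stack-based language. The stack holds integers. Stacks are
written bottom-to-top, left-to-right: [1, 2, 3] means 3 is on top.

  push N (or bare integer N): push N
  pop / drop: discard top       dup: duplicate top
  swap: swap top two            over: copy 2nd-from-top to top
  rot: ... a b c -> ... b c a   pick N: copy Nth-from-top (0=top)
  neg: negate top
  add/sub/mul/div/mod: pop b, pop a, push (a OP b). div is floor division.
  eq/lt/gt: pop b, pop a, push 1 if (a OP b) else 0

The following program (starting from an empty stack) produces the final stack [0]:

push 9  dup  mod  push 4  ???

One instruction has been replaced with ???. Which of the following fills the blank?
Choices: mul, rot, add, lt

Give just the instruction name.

Answer: mul

Derivation:
Stack before ???: [0, 4]
Stack after ???:  [0]
Checking each choice:
  mul: MATCH
  rot: stack underflow (need 3, have 2)
  add: produces [4]
  lt: produces [1]


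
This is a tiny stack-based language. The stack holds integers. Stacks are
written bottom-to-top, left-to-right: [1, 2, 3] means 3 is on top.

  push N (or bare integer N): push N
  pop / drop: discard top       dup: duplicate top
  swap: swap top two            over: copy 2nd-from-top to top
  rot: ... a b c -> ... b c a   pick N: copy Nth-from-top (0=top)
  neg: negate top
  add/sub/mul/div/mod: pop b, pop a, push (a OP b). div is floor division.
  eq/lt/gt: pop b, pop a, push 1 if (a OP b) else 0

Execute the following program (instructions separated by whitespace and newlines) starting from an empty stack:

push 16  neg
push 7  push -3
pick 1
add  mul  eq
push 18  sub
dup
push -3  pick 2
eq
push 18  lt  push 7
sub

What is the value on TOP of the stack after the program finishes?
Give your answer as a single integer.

After 'push 16': [16]
After 'neg': [-16]
After 'push 7': [-16, 7]
After 'push -3': [-16, 7, -3]
After 'pick 1': [-16, 7, -3, 7]
After 'add': [-16, 7, 4]
After 'mul': [-16, 28]
After 'eq': [0]
After 'push 18': [0, 18]
After 'sub': [-18]
After 'dup': [-18, -18]
After 'push -3': [-18, -18, -3]
After 'pick 2': [-18, -18, -3, -18]
After 'eq': [-18, -18, 0]
After 'push 18': [-18, -18, 0, 18]
After 'lt': [-18, -18, 1]
After 'push 7': [-18, -18, 1, 7]
After 'sub': [-18, -18, -6]

Answer: -6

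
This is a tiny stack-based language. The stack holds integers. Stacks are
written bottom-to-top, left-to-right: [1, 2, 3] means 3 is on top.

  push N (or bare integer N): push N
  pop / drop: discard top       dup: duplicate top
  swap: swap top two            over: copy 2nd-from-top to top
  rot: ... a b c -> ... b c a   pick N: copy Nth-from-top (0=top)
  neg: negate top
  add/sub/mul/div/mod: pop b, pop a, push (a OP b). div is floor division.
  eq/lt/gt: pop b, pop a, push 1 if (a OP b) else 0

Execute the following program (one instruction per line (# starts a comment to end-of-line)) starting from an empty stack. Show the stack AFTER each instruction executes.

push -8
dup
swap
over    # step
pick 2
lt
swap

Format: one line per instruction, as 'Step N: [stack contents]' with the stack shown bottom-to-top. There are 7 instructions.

Step 1: [-8]
Step 2: [-8, -8]
Step 3: [-8, -8]
Step 4: [-8, -8, -8]
Step 5: [-8, -8, -8, -8]
Step 6: [-8, -8, 0]
Step 7: [-8, 0, -8]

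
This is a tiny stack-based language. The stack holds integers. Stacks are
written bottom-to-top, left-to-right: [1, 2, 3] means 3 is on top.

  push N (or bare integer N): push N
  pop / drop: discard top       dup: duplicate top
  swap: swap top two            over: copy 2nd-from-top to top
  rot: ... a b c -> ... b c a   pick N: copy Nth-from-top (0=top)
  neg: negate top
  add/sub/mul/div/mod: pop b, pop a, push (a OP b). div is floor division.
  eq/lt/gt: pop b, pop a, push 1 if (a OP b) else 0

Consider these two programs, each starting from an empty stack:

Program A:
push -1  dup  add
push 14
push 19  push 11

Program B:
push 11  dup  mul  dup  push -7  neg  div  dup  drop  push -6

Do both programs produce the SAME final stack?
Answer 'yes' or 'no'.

Answer: no

Derivation:
Program A trace:
  After 'push -1': [-1]
  After 'dup': [-1, -1]
  After 'add': [-2]
  After 'push 14': [-2, 14]
  After 'push 19': [-2, 14, 19]
  After 'push 11': [-2, 14, 19, 11]
Program A final stack: [-2, 14, 19, 11]

Program B trace:
  After 'push 11': [11]
  After 'dup': [11, 11]
  After 'mul': [121]
  After 'dup': [121, 121]
  After 'push -7': [121, 121, -7]
  After 'neg': [121, 121, 7]
  After 'div': [121, 17]
  After 'dup': [121, 17, 17]
  After 'drop': [121, 17]
  After 'push -6': [121, 17, -6]
Program B final stack: [121, 17, -6]
Same: no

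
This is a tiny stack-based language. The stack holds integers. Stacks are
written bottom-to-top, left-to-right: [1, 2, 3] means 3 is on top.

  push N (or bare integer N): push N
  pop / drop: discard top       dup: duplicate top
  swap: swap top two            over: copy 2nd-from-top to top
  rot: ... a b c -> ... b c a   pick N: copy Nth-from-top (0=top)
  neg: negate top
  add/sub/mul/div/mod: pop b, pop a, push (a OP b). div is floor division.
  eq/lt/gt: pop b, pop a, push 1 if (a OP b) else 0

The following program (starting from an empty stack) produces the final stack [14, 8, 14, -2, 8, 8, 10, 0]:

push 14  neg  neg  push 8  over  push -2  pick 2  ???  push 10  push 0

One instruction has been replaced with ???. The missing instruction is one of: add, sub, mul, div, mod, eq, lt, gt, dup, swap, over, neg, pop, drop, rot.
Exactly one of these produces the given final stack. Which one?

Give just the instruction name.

Stack before ???: [14, 8, 14, -2, 8]
Stack after ???:  [14, 8, 14, -2, 8, 8]
The instruction that transforms [14, 8, 14, -2, 8] -> [14, 8, 14, -2, 8, 8] is: dup

Answer: dup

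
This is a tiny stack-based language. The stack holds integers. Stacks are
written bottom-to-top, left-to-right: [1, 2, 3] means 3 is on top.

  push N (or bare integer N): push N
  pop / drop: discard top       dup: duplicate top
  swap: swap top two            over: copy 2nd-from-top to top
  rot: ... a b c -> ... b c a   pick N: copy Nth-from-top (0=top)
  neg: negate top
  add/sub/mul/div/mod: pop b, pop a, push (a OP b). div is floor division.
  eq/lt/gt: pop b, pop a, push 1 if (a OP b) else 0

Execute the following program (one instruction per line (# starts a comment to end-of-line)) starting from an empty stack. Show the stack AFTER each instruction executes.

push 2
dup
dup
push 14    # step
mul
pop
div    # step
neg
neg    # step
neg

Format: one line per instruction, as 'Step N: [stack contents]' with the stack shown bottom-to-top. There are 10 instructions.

Step 1: [2]
Step 2: [2, 2]
Step 3: [2, 2, 2]
Step 4: [2, 2, 2, 14]
Step 5: [2, 2, 28]
Step 6: [2, 2]
Step 7: [1]
Step 8: [-1]
Step 9: [1]
Step 10: [-1]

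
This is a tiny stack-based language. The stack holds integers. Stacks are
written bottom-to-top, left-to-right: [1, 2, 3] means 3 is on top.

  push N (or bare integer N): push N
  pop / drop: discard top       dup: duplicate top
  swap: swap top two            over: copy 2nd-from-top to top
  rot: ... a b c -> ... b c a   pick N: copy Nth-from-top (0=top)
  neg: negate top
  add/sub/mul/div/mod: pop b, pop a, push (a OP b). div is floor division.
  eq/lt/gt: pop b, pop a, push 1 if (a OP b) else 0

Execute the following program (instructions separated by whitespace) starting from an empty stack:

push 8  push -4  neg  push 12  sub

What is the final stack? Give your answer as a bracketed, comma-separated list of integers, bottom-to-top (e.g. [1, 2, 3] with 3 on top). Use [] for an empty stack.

Answer: [8, -8]

Derivation:
After 'push 8': [8]
After 'push -4': [8, -4]
After 'neg': [8, 4]
After 'push 12': [8, 4, 12]
After 'sub': [8, -8]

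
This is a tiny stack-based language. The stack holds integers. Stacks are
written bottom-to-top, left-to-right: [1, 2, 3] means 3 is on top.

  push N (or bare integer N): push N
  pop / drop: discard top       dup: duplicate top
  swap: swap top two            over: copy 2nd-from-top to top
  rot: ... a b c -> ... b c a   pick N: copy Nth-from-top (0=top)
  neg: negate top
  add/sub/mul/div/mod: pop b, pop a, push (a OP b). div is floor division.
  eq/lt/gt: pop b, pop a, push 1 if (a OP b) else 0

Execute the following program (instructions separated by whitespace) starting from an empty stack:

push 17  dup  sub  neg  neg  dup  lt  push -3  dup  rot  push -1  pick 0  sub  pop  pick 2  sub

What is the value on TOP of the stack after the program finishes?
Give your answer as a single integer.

After 'push 17': [17]
After 'dup': [17, 17]
After 'sub': [0]
After 'neg': [0]
After 'neg': [0]
After 'dup': [0, 0]
After 'lt': [0]
After 'push -3': [0, -3]
After 'dup': [0, -3, -3]
After 'rot': [-3, -3, 0]
After 'push -1': [-3, -3, 0, -1]
After 'pick 0': [-3, -3, 0, -1, -1]
After 'sub': [-3, -3, 0, 0]
After 'pop': [-3, -3, 0]
After 'pick 2': [-3, -3, 0, -3]
After 'sub': [-3, -3, 3]

Answer: 3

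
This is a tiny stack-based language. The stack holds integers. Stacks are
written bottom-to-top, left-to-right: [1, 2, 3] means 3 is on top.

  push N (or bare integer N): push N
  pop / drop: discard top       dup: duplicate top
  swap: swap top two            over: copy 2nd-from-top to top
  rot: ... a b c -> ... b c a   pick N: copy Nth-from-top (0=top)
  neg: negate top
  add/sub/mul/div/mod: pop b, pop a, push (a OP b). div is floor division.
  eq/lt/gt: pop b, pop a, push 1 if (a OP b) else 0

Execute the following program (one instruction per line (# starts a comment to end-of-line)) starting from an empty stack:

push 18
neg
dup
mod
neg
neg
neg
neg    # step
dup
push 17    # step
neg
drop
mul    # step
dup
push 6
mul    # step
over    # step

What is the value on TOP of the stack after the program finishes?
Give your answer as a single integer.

After 'push 18': [18]
After 'neg': [-18]
After 'dup': [-18, -18]
After 'mod': [0]
After 'neg': [0]
After 'neg': [0]
After 'neg': [0]
After 'neg': [0]
After 'dup': [0, 0]
After 'push 17': [0, 0, 17]
After 'neg': [0, 0, -17]
After 'drop': [0, 0]
After 'mul': [0]
After 'dup': [0, 0]
After 'push 6': [0, 0, 6]
After 'mul': [0, 0]
After 'over': [0, 0, 0]

Answer: 0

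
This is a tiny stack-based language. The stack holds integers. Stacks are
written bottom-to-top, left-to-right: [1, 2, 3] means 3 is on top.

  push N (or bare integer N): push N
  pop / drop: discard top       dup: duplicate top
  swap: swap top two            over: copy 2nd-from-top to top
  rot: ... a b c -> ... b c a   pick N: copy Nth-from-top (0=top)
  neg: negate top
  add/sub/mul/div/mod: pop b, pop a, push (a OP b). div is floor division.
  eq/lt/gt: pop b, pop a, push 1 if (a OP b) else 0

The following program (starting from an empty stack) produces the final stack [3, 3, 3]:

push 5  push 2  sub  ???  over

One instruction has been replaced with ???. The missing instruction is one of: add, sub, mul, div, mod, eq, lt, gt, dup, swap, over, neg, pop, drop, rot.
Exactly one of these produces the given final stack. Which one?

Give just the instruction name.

Stack before ???: [3]
Stack after ???:  [3, 3]
The instruction that transforms [3] -> [3, 3] is: dup

Answer: dup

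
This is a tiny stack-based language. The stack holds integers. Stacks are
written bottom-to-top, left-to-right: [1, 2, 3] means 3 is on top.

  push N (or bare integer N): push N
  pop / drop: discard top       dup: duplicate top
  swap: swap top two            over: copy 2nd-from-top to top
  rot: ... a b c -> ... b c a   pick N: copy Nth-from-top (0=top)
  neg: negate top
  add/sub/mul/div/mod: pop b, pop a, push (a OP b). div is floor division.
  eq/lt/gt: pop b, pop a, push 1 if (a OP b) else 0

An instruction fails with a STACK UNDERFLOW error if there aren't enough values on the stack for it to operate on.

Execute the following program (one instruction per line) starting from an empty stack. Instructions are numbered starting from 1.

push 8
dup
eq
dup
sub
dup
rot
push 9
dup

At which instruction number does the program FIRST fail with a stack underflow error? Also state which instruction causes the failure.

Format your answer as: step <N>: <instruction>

Step 1 ('push 8'): stack = [8], depth = 1
Step 2 ('dup'): stack = [8, 8], depth = 2
Step 3 ('eq'): stack = [1], depth = 1
Step 4 ('dup'): stack = [1, 1], depth = 2
Step 5 ('sub'): stack = [0], depth = 1
Step 6 ('dup'): stack = [0, 0], depth = 2
Step 7 ('rot'): needs 3 value(s) but depth is 2 — STACK UNDERFLOW

Answer: step 7: rot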